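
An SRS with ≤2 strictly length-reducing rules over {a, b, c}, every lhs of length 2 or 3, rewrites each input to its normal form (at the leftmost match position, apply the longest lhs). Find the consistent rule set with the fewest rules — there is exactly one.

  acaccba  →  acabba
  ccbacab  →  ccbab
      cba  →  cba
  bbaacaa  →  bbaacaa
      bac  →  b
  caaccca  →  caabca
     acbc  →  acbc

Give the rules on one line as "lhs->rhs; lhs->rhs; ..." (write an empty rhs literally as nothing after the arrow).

  | acaccba => acabba
  | ccbacab => ccbab
  | cba
  | bbaacaa

acc->ab; bac->b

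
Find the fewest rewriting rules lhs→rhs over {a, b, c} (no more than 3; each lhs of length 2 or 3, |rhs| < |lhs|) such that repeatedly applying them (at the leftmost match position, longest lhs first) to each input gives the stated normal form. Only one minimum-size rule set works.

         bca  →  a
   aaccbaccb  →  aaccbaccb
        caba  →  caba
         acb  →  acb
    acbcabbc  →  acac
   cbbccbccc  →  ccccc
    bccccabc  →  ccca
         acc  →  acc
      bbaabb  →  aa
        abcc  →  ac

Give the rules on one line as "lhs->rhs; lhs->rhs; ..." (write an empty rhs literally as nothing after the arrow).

bb->; bc->

  | bca => a
  | aaccbaccb
  | caba
  | acb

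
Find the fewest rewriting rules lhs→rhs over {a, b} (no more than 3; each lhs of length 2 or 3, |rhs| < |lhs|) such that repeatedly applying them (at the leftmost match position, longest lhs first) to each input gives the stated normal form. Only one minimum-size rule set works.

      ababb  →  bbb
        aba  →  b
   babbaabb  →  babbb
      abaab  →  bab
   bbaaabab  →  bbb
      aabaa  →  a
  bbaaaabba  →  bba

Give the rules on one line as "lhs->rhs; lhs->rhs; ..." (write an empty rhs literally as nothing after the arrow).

  | ababb => bbb
  | aba => b
  | babbaabb => babbb
  | abaab => bab

aab->ba; aba->b; baa->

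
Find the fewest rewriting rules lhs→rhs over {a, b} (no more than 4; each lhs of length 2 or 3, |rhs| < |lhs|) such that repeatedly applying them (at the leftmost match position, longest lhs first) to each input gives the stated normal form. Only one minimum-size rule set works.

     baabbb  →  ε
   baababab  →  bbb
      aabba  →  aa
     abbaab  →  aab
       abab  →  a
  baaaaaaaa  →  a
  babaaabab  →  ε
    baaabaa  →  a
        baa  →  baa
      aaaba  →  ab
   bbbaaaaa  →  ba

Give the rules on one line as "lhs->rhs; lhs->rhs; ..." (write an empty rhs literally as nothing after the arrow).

aaa->b; abb->; bab->; bba->ab

  | baabbb => bab => ε
  | baababab => baaab => bbb
  | aabba => aa
  | abbaab => aab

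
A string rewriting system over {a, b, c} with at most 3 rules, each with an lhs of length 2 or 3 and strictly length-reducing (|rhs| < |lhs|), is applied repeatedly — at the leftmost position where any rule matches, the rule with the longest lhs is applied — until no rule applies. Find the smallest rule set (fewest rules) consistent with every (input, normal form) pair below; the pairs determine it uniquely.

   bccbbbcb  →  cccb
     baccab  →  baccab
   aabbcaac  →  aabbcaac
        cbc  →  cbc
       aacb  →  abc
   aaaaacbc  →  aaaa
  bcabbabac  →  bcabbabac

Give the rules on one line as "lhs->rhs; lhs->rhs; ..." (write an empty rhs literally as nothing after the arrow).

acb->bc; bbb->cc; bcc->

  | bccbbbcb => bbbcb => cccb
  | baccab
  | aabbcaac
  | cbc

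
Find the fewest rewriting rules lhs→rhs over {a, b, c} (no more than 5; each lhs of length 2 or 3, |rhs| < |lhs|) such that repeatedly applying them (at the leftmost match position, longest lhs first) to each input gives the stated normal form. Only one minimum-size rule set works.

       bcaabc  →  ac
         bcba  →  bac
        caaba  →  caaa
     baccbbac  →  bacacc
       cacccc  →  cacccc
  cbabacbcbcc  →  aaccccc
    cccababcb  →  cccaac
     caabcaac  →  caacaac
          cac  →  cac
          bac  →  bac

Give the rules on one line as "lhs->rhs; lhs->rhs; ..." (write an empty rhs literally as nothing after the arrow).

  | bcaabc => abc => ac
  | bcba => bac
  | caaba => caaa
  | baccbbac => baccbac => bacacc

ab->a; bca->; cb->c; cba->ac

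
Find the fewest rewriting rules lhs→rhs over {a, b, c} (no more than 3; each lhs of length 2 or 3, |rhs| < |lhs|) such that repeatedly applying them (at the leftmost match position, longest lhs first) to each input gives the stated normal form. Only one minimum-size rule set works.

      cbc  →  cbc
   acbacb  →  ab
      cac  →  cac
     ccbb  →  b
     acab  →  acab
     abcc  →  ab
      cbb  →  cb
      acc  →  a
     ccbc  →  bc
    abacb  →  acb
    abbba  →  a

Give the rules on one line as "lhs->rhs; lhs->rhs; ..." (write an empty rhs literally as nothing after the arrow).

ba->; bb->b; cc->

  | cbc
  | acbacb => accb => ab
  | cac
  | ccbb => bb => b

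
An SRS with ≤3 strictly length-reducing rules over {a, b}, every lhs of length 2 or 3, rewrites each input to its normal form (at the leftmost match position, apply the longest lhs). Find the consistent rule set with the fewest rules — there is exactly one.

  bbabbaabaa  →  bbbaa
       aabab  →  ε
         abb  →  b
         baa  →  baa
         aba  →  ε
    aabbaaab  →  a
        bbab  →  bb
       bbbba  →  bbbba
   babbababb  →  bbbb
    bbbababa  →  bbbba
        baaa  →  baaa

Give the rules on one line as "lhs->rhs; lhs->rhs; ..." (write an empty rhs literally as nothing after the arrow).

  | bbabbaabaa => bbbaabaa => bbbaa
  | aabab => ab => ε
  | abb => b
  | baa

ab->; aba->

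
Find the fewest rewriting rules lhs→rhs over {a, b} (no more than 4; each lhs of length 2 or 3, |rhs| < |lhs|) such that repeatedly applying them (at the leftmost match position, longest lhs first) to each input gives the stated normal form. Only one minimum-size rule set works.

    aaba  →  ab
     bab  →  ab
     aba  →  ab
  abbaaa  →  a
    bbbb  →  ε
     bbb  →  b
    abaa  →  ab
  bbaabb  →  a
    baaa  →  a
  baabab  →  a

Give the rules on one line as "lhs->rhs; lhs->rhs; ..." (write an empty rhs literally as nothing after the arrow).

  | aaba => aba => ab
  | bab => ab
  | aba => ab
  | abbaaa => aaaa => aaa => aa => a

aa->a; aba->ab; ba->a; bb->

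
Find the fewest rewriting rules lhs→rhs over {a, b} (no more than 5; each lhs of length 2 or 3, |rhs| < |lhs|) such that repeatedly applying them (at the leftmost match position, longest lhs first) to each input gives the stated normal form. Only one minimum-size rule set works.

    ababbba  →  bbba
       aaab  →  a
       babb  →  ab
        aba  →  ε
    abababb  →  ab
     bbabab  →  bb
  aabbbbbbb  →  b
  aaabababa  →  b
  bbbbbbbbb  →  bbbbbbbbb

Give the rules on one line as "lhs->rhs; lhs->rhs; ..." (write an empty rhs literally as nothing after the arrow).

  | ababbba => bbba
  | aaab => bab => a
  | babb => ab
  | aba => ε

aa->b; aab->aa; aba->; bab->a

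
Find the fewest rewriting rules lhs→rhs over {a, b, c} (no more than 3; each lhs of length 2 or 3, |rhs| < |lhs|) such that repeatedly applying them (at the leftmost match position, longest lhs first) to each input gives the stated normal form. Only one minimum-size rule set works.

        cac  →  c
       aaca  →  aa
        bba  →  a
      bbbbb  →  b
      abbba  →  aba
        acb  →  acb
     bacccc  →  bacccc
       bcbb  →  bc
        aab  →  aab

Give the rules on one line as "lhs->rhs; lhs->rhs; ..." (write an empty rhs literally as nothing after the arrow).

  | cac => c
  | aaca => aa
  | bba => a
  | bbbbb => bbb => b

bb->; ca->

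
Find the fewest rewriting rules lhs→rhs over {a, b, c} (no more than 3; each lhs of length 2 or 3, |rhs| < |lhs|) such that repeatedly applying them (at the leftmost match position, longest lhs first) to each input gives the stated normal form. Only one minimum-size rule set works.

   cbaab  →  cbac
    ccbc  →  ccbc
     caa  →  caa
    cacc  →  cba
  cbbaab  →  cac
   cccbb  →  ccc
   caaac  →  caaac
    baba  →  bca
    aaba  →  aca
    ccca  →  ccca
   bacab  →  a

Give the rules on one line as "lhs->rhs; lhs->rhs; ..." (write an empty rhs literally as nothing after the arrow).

  | cbaab => cbac
  | ccbc
  | caa
  | cacc => cba

ab->c; acc->ba; bb->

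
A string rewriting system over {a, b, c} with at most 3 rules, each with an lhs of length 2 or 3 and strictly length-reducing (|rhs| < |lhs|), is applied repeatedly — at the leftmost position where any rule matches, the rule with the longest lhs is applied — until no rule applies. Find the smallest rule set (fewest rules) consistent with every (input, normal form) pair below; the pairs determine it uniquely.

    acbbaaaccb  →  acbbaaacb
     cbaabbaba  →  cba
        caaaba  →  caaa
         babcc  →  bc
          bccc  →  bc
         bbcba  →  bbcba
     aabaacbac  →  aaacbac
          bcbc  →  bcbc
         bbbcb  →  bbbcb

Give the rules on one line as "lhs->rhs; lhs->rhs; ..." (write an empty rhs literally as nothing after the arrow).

  | acbbaaaccb => acbbaaacb
  | cbaabbaba => cbababa => cbaba => cba
  | caaaba => caaa
  | babcc => bcc => bc

ab->; cc->c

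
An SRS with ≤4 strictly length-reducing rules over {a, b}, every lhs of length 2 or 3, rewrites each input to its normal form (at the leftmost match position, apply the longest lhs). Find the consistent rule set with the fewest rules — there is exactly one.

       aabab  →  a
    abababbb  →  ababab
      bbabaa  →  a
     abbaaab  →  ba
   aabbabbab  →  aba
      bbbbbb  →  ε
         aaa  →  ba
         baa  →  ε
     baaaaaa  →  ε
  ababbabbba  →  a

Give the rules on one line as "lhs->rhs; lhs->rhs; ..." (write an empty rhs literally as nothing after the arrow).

aa->b; aab->a; bb->

  | aabab => aab => a
  | abababbb => ababab
  | bbabaa => abaa => abb => a
  | abbaaab => aaaab => baab => ba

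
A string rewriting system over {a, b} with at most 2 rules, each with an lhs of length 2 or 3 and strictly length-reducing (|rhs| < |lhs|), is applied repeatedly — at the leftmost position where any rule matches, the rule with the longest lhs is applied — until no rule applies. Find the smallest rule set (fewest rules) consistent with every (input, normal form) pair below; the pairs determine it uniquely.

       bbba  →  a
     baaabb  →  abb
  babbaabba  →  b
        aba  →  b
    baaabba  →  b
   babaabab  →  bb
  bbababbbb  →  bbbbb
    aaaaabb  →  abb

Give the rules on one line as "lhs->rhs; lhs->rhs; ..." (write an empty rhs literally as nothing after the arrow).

aa->b; ba->a

  | bbba => bba => ba => a
  | baaabb => aaabb => babb => abb
  | babbaabba => abbaabba => abaabba => aaabba => babba => abba => aba => aa => b
  | aba => aa => b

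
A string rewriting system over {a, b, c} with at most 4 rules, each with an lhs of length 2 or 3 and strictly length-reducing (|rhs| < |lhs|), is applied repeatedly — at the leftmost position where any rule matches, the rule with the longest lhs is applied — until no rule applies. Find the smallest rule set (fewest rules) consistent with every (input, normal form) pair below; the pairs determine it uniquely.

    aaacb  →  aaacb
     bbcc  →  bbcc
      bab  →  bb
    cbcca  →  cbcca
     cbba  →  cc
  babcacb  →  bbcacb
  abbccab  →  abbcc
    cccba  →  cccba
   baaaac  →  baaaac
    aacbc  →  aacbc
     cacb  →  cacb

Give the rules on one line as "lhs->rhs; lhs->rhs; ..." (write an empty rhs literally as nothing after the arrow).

  | aaacb
  | bbcc
  | bab => bb
  | cbcca

bab->bb; bba->c; cab->c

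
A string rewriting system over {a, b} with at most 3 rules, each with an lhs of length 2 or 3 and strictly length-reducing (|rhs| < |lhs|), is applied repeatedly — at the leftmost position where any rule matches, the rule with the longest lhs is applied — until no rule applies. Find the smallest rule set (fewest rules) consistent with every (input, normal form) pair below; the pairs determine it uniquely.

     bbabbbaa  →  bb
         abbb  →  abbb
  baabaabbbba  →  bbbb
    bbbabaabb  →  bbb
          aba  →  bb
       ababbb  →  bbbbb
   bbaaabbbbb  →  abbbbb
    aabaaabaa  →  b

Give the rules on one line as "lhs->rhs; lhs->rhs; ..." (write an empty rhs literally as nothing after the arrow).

aba->bb; ba->

  | bbabbbaa => bbbbaa => bbba => bb
  | abbb
  | baabaabbbba => abaabbbba => bbabbbba => bbbbba => bbbb
  | bbbabaabb => bbbaabb => bbabb => bbb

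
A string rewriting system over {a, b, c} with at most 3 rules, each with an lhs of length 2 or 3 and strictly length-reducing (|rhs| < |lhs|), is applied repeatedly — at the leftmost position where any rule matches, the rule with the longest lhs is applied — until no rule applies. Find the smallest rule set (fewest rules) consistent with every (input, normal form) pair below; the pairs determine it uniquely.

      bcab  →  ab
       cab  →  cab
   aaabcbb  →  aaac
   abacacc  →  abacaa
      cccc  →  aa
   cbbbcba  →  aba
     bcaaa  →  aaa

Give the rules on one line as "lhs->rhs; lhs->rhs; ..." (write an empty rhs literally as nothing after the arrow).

  | bcab => ab
  | cab
  | aaabcbb => aaabb => aaac
  | abacacc => abacaa

bb->c; bc->; cc->a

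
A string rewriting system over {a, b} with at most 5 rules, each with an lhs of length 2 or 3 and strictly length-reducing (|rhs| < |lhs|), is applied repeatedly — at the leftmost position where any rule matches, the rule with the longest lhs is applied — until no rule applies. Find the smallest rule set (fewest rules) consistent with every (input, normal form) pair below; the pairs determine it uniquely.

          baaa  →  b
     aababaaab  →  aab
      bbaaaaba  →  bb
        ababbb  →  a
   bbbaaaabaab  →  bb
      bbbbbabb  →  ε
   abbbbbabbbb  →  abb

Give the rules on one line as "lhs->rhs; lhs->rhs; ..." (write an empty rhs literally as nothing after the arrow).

  | baaa => baa => ba => b
  | aababaaab => aabaaab => aabaab => aabab => aab
  | bbaaaaba => bbaaaba => bbaaba => bbaba => bba => bb
  | ababbb => abbb => a

aaa->bb; ba->b; bab->b; bbb->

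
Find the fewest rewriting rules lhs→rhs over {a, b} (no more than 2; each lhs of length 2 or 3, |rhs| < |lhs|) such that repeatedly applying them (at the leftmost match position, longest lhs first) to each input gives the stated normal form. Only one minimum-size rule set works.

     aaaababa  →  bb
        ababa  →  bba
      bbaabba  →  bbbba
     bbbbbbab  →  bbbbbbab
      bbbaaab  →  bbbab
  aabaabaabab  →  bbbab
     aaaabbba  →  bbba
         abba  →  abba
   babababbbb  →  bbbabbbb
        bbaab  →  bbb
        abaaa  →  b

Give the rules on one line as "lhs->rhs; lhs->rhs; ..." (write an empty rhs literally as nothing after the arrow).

  | aaaababa => aababa => baba => bb
  | ababa => bba
  | bbaabba => bbbba
  | bbbbbbab

aa->; aba->b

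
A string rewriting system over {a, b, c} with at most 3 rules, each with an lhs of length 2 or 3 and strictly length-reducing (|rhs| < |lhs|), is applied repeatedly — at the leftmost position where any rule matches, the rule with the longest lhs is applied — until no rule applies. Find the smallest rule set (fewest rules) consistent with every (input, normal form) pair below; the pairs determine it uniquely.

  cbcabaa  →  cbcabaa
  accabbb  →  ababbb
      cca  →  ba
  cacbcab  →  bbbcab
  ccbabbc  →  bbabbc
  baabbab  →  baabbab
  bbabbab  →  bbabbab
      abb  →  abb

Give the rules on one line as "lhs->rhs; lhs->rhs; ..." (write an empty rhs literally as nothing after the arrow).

  | cbcabaa
  | accabbb => ababbb
  | cca => ba
  | cacbcab => bbbcab

cac->bb; cc->b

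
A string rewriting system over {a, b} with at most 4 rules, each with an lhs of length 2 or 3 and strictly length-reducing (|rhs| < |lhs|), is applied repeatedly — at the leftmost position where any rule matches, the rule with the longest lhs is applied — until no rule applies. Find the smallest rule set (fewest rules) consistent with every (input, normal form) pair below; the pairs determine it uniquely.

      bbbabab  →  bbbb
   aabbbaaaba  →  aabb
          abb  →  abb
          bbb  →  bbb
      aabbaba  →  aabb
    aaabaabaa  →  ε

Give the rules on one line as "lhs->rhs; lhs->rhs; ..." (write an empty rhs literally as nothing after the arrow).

aaa->; aba->; baa->

  | bbbabab => bbbb
  | aabbbaaaba => aabbaba => aabb
  | abb
  | bbb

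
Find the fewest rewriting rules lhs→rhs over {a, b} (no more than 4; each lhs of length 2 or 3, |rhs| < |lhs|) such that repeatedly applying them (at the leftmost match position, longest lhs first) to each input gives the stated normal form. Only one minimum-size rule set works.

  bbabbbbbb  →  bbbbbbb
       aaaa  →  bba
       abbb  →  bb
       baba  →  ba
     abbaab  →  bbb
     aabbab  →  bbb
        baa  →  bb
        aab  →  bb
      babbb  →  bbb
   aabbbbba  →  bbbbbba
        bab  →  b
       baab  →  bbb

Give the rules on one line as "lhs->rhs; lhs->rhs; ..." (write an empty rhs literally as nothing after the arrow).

aa->b; aaa->bb; ab->

  | bbabbbbbb => bbbbbbb
  | aaaa => bba
  | abbb => bb
  | baba => ba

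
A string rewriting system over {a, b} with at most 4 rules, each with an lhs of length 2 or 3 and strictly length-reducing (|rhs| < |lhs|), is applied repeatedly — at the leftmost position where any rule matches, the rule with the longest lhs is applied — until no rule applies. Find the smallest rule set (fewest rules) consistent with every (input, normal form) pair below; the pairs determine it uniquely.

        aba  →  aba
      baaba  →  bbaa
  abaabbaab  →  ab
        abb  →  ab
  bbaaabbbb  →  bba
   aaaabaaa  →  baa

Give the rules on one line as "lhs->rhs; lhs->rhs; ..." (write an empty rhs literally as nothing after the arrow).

  | aba
  | baaba => bbaa
  | abaabbaab => abbabaab => ababaab => aaaaab => aaab => ab
  | abb => ab

aaa->a; aab->ba; abb->ab; bab->aa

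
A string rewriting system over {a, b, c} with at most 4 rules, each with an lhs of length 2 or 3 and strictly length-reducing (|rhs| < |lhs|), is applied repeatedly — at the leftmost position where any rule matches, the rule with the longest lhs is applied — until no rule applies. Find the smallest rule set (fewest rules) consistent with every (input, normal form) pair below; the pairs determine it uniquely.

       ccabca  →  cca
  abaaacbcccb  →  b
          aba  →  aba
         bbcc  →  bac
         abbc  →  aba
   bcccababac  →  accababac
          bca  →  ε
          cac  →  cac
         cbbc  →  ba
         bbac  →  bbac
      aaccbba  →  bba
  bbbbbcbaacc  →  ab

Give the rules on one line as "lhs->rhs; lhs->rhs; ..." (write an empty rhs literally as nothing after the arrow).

aa->; baa->cb; bc->a; cb->b

  | ccabca => ccaaa => cca
  | abaaacbcccb => acbacbcccb => abacbcccb => ababcccb => abaaccb => acbccb => abccb => aacb => cb => b
  | aba
  | bbcc => bac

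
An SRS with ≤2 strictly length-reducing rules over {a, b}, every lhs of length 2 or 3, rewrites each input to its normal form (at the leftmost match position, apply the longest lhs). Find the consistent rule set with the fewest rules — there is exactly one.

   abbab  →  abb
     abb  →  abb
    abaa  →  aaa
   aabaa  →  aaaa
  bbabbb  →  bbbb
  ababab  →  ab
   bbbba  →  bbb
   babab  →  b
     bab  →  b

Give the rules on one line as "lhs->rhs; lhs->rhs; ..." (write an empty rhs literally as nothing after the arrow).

  | abbab => abb
  | abb
  | abaa => aaa
  | aabaa => aaaa

ba->; baa->aa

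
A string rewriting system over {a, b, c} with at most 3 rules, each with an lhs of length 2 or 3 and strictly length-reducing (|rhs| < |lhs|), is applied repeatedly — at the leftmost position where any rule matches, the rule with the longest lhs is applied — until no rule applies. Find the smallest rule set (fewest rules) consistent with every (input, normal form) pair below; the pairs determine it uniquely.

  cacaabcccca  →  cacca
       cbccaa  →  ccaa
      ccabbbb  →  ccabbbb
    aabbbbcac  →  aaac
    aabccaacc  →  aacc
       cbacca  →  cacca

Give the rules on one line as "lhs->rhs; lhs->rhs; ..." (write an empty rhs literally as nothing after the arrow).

  | cacaabcccca => cacabccca => cacbcca => cacca
  | cbccaa => ccaa
  | ccabbbb
  | aabbbbcac => aabbbac => aabbac => aabac => aaac

abc->b; ba->a; bc->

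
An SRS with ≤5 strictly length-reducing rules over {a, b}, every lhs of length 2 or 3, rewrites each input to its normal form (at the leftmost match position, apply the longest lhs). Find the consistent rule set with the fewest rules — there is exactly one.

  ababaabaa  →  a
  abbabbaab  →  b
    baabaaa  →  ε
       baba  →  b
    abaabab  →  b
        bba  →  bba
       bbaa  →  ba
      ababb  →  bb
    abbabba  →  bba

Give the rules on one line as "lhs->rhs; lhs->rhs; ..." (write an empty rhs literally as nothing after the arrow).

  | ababaabaa => baabaa => abaa => a
  | abbabbaab => babbaab => bbaab => bab => b
  | baabaaa => abaaa => aa => ε
  | baba => b

aa->; ab->; aba->; baa->a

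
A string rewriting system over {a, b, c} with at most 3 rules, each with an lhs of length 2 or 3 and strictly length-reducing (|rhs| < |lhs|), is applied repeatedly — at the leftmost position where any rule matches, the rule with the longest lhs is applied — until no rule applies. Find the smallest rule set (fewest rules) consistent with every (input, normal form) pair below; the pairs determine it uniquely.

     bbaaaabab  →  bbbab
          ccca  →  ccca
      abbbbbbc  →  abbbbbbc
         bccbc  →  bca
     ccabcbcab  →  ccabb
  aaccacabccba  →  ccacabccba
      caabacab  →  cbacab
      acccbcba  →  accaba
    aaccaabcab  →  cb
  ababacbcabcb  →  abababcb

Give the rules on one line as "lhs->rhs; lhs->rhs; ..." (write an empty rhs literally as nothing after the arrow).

aa->; cbc->a

  | bbaaaabab => bbaabab => bbbab
  | ccca
  | abbbbbbc
  | bccbc => bca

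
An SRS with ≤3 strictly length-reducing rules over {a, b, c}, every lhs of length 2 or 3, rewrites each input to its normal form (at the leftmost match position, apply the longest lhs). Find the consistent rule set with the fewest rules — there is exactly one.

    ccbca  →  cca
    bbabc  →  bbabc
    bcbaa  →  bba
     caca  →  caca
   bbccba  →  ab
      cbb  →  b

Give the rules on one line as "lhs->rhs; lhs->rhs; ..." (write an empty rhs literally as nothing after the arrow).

  | ccbca => cca
  | bbabc
  | bcbaa => bba
  | caca

bbc->a; cb->; cba->b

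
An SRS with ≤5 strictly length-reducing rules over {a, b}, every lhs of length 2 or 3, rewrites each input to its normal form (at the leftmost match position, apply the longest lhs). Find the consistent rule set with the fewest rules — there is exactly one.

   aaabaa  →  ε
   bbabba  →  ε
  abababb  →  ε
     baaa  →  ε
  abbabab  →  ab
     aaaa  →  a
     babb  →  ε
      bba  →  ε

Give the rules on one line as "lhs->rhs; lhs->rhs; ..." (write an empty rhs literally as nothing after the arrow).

aa->; aaa->; ba->a; bb->a

  | aaabaa => baa => aa => ε
  | bbabba => aabba => bba => aa => ε
  | abababb => aababb => babb => abb => aa => ε
  | baaa => aaa => ε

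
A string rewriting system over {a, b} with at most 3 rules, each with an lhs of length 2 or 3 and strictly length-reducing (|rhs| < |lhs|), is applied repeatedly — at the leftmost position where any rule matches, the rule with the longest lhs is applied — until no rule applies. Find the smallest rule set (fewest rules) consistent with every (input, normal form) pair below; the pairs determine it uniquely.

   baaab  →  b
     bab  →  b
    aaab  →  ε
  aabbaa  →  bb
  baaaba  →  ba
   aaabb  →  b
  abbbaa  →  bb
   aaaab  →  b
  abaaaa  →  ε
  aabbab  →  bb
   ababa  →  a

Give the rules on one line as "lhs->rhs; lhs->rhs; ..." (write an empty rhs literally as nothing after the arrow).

aa->; ab->

  | baaab => bab => b
  | bab => b
  | aaab => ab => ε
  | aabbaa => bbaa => bb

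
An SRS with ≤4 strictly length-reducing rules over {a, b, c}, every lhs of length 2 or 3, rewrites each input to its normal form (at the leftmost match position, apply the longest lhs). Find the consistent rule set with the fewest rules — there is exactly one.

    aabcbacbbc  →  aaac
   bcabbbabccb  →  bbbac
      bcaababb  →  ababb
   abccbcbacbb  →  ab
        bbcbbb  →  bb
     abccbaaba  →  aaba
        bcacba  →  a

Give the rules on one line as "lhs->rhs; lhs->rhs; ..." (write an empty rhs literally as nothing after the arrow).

bc->c; ca->; cb->

  | aabcbacbbc => aacbacbbc => aaacbbc => aaabc => aaac
  | bcabbbabccb => cabbbabccb => bbbabccb => bbbaccb => bbbac
  | bcaababb => caababb => ababb
  | abccbcbacbb => accbcbacbb => accbacbb => acacbb => acbb => ab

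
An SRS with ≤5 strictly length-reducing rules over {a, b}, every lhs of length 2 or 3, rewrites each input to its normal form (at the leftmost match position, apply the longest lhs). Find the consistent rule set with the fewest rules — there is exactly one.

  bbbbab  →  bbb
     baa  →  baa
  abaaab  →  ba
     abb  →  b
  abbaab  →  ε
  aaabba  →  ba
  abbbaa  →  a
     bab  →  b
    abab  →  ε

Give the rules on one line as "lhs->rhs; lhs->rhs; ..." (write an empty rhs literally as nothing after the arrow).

aaa->aa; aab->ba; ab->; bba->

  | bbbbab => bbb
  | baa
  | abaaab => aaab => aab => ba
  | abb => b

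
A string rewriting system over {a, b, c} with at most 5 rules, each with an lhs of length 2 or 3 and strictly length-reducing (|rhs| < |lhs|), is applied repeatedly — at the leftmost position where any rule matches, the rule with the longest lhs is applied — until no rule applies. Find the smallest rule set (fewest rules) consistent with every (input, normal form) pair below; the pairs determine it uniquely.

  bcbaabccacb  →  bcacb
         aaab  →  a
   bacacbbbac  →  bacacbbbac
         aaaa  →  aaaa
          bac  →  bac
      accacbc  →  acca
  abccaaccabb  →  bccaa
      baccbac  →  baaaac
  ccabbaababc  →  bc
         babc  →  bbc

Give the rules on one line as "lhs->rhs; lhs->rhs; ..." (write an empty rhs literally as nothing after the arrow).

  | bcbaabccacb => bcbccacb => bcacb
  | aaab => a
  | bacacbbbac
  | aaaa

aab->; ab->b; cbc->; ccb->aa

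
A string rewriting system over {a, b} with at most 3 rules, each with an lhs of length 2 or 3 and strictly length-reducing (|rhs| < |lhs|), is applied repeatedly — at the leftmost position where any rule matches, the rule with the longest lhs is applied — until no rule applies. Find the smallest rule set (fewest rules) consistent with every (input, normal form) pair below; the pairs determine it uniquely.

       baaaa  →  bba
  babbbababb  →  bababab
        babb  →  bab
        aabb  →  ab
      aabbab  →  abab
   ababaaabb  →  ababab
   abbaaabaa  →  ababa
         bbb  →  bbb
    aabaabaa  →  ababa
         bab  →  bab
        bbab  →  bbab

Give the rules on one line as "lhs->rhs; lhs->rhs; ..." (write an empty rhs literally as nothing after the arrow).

aa->a; aaa->ba; abb->ab

  | baaaa => bbaa => bba
  | babbbababb => babbababb => babababb => bababab
  | babb => bab
  | aabb => abb => ab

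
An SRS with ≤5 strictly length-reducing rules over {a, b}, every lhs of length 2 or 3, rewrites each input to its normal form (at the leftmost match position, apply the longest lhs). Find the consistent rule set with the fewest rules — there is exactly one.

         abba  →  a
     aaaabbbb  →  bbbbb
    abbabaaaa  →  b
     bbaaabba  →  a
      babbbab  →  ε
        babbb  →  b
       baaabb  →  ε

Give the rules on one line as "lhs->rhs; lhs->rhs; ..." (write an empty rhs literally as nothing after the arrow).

  | abba => a
  | aaaabbbb => baabbbb => aabbbb => bbbbb
  | abbabaaaa => abaaaa => aaaa => baa => aa => b
  | bbaaabba => baaabba => aaabba => babba => abba => a

aa->b; ab->; abb->; ba->a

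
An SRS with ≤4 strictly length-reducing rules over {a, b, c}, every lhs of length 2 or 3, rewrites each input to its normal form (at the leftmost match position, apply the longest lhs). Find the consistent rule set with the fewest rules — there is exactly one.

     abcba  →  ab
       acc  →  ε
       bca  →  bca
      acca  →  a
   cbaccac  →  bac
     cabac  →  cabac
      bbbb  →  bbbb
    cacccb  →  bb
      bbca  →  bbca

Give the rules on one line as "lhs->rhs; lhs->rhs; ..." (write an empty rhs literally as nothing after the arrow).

  | abcba => ab
  | acc => ε
  | bca
  | acca => a

acc->; cba->; cc->b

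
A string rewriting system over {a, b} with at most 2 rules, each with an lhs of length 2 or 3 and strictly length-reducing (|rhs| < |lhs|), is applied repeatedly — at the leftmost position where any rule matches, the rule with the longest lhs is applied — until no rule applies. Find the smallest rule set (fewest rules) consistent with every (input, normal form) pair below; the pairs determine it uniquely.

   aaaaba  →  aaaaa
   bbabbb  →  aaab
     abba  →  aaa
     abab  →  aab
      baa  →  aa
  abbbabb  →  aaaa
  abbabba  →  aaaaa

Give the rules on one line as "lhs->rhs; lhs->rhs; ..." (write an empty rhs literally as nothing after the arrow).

  | aaaaba => aaaaa
  | bbabbb => aabbb => aaab
  | abba => aaa
  | abab => aab

ba->a; bb->a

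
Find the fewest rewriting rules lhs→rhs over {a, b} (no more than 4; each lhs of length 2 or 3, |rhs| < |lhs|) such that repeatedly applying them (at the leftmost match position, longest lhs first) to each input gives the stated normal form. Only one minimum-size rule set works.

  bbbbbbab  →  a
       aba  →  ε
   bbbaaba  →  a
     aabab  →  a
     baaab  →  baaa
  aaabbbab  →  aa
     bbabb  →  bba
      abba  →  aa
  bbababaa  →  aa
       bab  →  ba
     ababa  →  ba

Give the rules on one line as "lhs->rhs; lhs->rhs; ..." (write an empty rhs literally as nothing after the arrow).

  | bbbbbbab => bbbab => ab => a
  | aba => ε
  | bbbaaba => aaba => a
  | aabab => ab => a

ab->a; aba->; abb->a; bbb->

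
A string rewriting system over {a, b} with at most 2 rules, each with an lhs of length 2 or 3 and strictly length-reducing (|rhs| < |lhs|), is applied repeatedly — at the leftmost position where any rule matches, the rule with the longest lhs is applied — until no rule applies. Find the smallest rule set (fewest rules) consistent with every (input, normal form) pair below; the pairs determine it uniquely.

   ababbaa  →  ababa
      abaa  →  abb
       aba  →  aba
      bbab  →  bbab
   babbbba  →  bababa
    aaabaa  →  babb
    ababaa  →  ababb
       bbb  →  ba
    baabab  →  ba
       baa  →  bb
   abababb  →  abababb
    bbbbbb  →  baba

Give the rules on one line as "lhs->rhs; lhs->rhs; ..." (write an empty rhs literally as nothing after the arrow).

  | ababbaa => ababbb => ababa
  | abaa => abb
  | aba
  | bbab

aa->b; bbb->ba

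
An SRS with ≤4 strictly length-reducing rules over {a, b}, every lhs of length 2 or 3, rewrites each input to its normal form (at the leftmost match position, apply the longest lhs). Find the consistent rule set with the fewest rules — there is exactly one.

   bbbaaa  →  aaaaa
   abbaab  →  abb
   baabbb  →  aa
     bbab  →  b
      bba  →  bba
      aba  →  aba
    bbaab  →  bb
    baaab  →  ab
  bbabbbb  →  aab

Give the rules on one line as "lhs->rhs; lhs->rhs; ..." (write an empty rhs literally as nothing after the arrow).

baa->; bab->; bbb->aa

  | bbbaaa => aaaaa
  | abbaab => abb
  | baabbb => bbb => aa
  | bbab => b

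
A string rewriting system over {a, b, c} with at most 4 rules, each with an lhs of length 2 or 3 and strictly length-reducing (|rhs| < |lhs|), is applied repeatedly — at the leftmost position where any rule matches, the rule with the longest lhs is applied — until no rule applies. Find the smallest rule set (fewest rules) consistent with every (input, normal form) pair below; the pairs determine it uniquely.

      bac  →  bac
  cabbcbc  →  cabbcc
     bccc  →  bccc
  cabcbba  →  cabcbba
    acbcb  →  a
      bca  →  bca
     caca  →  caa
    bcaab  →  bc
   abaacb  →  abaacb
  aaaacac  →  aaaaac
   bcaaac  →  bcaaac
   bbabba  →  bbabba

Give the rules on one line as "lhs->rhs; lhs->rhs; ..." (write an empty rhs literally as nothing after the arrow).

  | bac
  | cabbcbc => cabbcc
  | bccc
  | cabcbba

aab->; aca->aa; cbc->cc; ccb->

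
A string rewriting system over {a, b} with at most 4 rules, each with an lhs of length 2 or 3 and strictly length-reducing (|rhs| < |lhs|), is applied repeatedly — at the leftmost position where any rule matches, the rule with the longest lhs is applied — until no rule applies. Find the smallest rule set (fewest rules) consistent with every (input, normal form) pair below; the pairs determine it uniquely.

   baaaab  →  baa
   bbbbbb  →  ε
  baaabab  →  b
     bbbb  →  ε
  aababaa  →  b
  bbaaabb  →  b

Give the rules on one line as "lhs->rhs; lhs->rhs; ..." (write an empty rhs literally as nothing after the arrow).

aab->; ab->b; aba->ab; bb->

  | baaaab => baa
  | bbbbbb => bbbb => bb => ε
  | baaabab => baab => b
  | bbbb => bb => ε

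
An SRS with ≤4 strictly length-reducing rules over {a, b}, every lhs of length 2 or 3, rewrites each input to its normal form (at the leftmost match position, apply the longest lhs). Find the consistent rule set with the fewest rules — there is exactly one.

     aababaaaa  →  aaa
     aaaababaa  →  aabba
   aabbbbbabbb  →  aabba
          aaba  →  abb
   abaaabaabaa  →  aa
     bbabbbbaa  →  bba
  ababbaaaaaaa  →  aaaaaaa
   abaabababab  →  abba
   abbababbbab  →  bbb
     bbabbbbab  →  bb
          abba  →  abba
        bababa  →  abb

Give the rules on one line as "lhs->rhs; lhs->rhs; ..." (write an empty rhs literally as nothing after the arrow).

aba->bb; baa->aa; bab->a

  | aababaaaa => abbbaaaa => abbaaaa => abaaaa => bbaaa => baaa => aaa
  | aaaababaa => aaabbbaa => aaabbaa => aaabaa => aabba
  | aabbbbbabbb => aabbbbabb => aabbbab => aabba
  | aaba => abb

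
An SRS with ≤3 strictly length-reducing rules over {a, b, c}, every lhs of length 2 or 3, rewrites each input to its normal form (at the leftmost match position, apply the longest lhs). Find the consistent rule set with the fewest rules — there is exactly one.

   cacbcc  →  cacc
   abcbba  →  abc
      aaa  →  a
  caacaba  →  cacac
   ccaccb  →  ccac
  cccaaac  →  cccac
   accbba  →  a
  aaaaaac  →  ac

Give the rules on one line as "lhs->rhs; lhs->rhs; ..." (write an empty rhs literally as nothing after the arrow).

aa->a; ba->c; cb->

  | cacbcc => cacc
  | abcbba => abba => abc
  | aaa => aa => a
  | caacaba => cacaba => cacac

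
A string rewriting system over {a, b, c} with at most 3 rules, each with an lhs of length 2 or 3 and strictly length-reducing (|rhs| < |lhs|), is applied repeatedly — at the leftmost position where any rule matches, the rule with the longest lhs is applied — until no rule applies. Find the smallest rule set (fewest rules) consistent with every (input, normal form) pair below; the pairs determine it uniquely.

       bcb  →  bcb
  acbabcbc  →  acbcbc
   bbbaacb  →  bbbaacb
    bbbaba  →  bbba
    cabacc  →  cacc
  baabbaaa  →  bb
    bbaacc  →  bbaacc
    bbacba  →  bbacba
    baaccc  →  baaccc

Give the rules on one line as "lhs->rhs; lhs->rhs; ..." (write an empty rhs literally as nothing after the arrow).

  | bcb
  | acbabcbc => acbcbc
  | bbbaacb
  | bbbaba => bbba

aaa->b; ab->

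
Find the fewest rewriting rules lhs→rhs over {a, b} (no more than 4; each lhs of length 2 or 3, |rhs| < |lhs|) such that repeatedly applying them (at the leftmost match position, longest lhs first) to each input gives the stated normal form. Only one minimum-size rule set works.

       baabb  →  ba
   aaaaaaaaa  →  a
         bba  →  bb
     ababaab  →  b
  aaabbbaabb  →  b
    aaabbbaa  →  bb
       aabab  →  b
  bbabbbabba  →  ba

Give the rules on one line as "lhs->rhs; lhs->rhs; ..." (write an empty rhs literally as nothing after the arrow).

  | baabb => bbb => ba
  | aaaaaaaaa => aaaaaaa => aaaaa => aaa => a
  | bba => bb
  | ababaab => abaab => aab => b

aa->; ab->; bba->bb; bbb->ba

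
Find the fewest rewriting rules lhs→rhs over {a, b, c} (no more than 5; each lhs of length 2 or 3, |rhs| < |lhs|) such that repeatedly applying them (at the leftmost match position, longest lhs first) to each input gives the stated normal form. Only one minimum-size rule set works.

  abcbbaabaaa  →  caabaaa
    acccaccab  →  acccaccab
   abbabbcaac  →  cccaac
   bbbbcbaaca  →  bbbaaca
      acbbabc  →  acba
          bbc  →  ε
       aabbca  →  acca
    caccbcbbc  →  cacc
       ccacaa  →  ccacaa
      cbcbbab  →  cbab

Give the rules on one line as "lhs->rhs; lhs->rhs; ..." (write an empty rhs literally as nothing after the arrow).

abb->c; bbc->; bc->; cbb->cb

  | abcbbaabaaa => abbaabaaa => caabaaa
  | acccaccab
  | abbabbcaac => cabbcaac => cccaac
  | bbbbcbaaca => bbbaaca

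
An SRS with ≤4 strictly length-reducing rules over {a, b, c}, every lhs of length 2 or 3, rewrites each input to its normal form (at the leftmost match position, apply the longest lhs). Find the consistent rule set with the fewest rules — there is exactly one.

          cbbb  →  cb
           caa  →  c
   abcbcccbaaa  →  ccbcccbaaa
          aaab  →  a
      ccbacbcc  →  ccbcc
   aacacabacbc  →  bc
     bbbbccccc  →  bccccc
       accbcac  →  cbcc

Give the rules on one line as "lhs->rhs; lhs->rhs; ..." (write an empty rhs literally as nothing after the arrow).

ab->c; ac->; bb->b; ca->c

  | cbbb => cbb => cb
  | caa => ca => c
  | abcbcccbaaa => ccbcccbaaa
  | aaab => aac => a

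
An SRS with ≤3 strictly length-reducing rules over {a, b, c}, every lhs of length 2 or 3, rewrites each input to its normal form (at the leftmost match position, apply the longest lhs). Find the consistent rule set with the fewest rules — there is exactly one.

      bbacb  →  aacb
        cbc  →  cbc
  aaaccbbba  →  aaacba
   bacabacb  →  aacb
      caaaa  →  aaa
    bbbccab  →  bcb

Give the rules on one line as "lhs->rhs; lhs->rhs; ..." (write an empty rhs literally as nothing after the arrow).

ab->b; bb->a; ca->

  | bbacb => aacb
  | cbc
  | aaaccbbba => aaaccaba => aaacba
  | bacabacb => babacb => bbacb => aacb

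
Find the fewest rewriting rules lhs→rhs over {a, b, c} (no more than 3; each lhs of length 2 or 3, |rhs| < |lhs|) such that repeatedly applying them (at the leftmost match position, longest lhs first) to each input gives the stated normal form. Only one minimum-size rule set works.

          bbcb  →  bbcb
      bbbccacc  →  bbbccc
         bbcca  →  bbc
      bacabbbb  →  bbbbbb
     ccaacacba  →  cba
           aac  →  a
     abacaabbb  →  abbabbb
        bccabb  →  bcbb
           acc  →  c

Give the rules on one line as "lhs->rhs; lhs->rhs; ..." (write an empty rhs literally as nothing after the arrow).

ac->; aca->b; ca->

  | bbcb
  | bbbccacc => bbbccc
  | bbcca => bbc
  | bacabbbb => bbbbbb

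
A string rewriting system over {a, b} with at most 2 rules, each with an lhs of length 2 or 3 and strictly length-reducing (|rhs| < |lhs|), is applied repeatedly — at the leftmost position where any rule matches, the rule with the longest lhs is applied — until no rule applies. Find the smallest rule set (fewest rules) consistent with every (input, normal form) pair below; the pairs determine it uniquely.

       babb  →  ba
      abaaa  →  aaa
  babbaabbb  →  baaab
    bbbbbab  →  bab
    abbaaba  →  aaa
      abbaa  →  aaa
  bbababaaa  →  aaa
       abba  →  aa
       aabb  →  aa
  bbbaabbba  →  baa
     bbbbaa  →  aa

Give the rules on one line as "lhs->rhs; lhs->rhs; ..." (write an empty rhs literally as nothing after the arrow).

aba->a; bb->

  | babb => ba
  | abaaa => aaa
  | babbaabbb => baaabbb => baaab
  | bbbbbab => bbbab => bab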